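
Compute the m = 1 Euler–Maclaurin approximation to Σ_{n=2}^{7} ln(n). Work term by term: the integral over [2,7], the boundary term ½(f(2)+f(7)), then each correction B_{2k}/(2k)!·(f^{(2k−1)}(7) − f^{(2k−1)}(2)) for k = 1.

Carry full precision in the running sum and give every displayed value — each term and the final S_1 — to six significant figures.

The integral term ∫_2^7 ln(x) dx = 7.23508.
Boundary: ½(f(2) + f(7)) = ½(0.693147 + 1.94591) = 1.31953.
Running total after boundary: 8.55461.
Correction k=1: B_{2}/2! · (f^{(1)}(7) − f^{(1)}(2)) = 1/12 · (0.142857 − 0.500000) = -0.0297619.

S_1 ≈ 8.52484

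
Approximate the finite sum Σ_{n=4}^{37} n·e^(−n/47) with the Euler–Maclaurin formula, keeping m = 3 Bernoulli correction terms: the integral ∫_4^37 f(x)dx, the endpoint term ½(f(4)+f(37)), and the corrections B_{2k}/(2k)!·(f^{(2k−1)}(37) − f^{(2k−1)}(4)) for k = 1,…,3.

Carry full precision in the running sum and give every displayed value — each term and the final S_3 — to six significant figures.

S_3 ≈ 414.892

∫_4^37 x·e^(−x/47) dx evaluates to 404.698.
Endpoint term: (f(4) + f(37))/2 = (3.67366 + 16.8388)/2 = 10.2562.
Integral + boundary = 414.954.
Order-1 term: 1/12 · (0.0968302 − 0.840252) = -0.0619518.
Running total after k=1: 414.892.
Order-2 term: −1/720 · (0.000455878 − 0.00121190) = 1.05003e-06.
Running total after k=2: 414.892.
Order-3 term: 1/30240 · (3.92902e-07 − 9.25042e-07) = -1.75972e-11.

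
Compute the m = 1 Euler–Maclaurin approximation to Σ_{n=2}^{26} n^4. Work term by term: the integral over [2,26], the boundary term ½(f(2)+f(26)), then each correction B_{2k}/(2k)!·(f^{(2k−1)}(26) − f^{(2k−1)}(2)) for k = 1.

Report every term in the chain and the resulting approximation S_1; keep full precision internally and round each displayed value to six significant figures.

∫_2^26 x^4 dx evaluates to 2.37627e+06.
½[f(2) + f(26)] = ½[16.0000 + 456976] = 228496.
Running total after boundary: 2.60476e+06.
k=1: B_{2}/(2)! × [f^{(1)}(26) − f^{(1)}(2)] = 1/12 × (70304.0 − 32.0000) = 5856.00.

S_1 ≈ 2.61062e+06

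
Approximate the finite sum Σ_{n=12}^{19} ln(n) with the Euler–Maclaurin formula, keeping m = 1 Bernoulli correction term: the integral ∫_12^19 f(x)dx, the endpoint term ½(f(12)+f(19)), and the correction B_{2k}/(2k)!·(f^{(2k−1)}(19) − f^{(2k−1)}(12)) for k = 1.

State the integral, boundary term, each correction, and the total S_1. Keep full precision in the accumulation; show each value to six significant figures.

The integral term ∫_12^19 ln(x) dx = 19.1255.
Endpoint term: (f(12) + f(19))/2 = (2.48491 + 2.94444)/2 = 2.71467.
So far: 21.8401.
Correction k=1: B_{2}/2! · (f^{(1)}(19) − f^{(1)}(12)) = 1/12 · (0.0526316 − 0.0833333) = -0.00255848.

S_1 ≈ 21.8376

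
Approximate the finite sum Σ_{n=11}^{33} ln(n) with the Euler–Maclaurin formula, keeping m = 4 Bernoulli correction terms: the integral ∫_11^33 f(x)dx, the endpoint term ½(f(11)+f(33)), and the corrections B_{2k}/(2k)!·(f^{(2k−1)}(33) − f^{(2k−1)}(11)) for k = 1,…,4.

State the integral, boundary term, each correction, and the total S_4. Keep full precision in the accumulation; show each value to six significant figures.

S_4 ≈ 69.9501

Integral: ∫_11^33 ln(x) dx = 67.0079.
½[f(11) + f(33)] = ½[2.39790 + 3.49651] = 2.94720.
Integral + boundary = 69.9551.
k=1: B_{2}/(2)! × [f^{(1)}(33) − f^{(1)}(11)] = 1/12 × (0.0303030 − 0.0909091) = -0.00505051.
After k=1: 69.9501.
k=2: B_{4}/(4)! × [f^{(3)}(33) − f^{(3)}(11)] = −1/720 × (5.56529e-05 − 0.00150263) = 2.00969e-06.
After k=2: 69.9501.
k=3: B_{6}/(6)! × [f^{(5)}(33) − f^{(5)}(11)] = 1/30240 × (6.13256e-07 − 0.000149021) = -4.90767e-09.
After k=3: 69.9501.
k=4: B_{8}/(8)! × [f^{(7)}(33) − f^{(7)}(11)] = −1/1209600 × (1.68941e-08 − 3.69474e-05) = 3.05312e-11.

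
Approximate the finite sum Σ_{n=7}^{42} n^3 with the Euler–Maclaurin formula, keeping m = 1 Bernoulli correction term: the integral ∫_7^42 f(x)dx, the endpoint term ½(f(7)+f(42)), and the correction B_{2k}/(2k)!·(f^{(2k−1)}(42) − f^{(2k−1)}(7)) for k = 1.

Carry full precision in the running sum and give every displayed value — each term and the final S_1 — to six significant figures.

S_1 ≈ 814968

The integral term ∫_7^42 x^3 dx = 777324.
½[f(7) + f(42)] = ½[343.000 + 74088.0] = 37215.5.
Integral + boundary = 814539.
Correction k=1: B_{2}/2! · (f^{(1)}(42) − f^{(1)}(7)) = 1/12 · (5292.00 − 147.000) = 428.750.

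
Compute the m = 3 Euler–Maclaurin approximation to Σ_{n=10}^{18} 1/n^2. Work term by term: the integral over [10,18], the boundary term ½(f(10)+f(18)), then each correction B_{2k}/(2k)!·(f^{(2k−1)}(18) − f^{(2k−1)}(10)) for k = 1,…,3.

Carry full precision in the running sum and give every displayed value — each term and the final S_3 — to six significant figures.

∫_10^18 1/x^2 dx evaluates to 0.0444444.
Boundary: ½(f(10) + f(18)) = ½(0.0100000 + 0.00308642) = 0.00654321.
Integral + boundary = 0.0509877.
k=1: B_{2}/(2)! × [f^{(1)}(18) − f^{(1)}(10)] = 1/12 × (-0.000342936 − (-0.00200000)) = 0.000138089.
After k=1: 0.0511257.
k=2: B_{4}/(4)! × [f^{(3)}(18) − f^{(3)}(10)] = −1/720 × (-1.27013e-05 − (-0.000240000)) = -3.15693e-07.
After k=2: 0.0511254.
k=3: B_{6}/(6)! × [f^{(5)}(18) − f^{(5)}(10)] = 1/30240 × (-1.17605e-06 − (-7.20000e-05)) = 2.34206e-09.

S_3 ≈ 0.0511254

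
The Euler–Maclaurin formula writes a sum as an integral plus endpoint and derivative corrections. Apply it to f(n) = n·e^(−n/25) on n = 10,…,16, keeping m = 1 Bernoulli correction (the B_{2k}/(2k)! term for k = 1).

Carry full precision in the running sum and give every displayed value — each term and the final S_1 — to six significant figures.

S_1 ≈ 53.6075

The integral term ∫_10^16 x·e^(−x/25) dx = 46.0553.
Endpoint term: (f(10) + f(16))/2 = (6.70320 + 8.43668)/2 = 7.56994.
Integral + boundary = 53.6252.
Correction k=1: B_{2}/2! · (f^{(1)}(16) − f^{(1)}(10)) = 1/12 · (0.189825 − 0.402192) = -0.0176972.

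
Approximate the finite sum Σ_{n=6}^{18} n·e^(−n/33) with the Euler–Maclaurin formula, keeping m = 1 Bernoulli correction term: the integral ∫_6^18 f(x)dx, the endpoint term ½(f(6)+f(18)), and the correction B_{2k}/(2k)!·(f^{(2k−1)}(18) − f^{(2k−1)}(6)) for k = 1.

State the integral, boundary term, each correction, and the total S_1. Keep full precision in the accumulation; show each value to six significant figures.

S_1 ≈ 105.292

The integral term ∫_6^18 x·e^(−x/33) dx = 97.6098.
Boundary: ½(f(6) + f(18)) = ½(5.00252 + 10.4324) = 7.71746.
So far: 105.327.
k=1: B_{2}/(2)! × [f^{(1)}(18) − f^{(1)}(6)] = 1/12 × (0.263445 − 0.682161) = -0.0348931.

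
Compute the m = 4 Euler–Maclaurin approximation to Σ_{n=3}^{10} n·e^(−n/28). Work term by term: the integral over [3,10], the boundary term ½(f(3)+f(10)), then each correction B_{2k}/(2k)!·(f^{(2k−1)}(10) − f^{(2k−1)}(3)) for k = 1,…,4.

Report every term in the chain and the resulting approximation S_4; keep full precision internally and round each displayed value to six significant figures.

S_4 ≈ 40.1739

Integral: ∫_3^10 x·e^(−x/28) dx = 35.3573.
½[f(3) + f(10)] = ½[2.69519 + 6.99673] = 4.84596.
Running total after boundary: 40.2033.
k=1: B_{2}/(2)! × [f^{(1)}(10) − f^{(1)}(3)] = 1/12 × (0.449789 − 0.802140) = -0.0293626.
Partial sum through k=1: 40.1739.
k=2: B_{4}/(4)! × [f^{(3)}(10) − f^{(3)}(3)] = −1/720 × (0.00235859 − 0.00331497) = 1.32830e-06.
Partial sum through k=2: 40.1739.
k=3: B_{6}/(6)! × [f^{(5)}(10) − f^{(5)}(3)] = 1/30240 × (5.28504e-06 − 7.15153e-06) = -6.17226e-11.
Partial sum through k=3: 40.1739.
k=4: B_{8}/(8)! × [f^{(7)}(10) − f^{(7)}(3)] = −1/1209600 × (9.64498e-09 − 1.28505e-08) = 2.65005e-15.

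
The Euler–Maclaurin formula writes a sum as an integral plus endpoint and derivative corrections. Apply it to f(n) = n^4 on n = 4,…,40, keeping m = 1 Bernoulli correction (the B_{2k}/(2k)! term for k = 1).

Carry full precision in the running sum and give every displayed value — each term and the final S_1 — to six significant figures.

Integral: ∫_4^40 x^4 dx = 2.04798e+07.
Endpoint term: (f(4) + f(40))/2 = (256.000 + 2.56000e+06)/2 = 1.28013e+06.
So far: 2.17599e+07.
k=1: B_{2}/(2)! × [f^{(1)}(40) − f^{(1)}(4)] = 1/12 × (256000 − 256.000) = 21312.0.

S_1 ≈ 2.17812e+07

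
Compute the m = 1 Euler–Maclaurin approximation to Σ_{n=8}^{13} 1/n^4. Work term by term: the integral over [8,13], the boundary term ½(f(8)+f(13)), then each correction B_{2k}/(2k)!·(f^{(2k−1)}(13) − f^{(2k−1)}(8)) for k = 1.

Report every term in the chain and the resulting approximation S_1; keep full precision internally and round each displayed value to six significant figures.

∫_8^13 1/x^4 dx evaluates to 0.000499320.
Boundary: ½(f(8) + f(13)) = ½(0.000244141 + 3.50128e-05) = 0.000139577.
Integral + boundary = 0.000638896.
Order-1 term: 1/12 · (-1.07732e-05 − (-0.000122070)) = 9.27476e-06.

S_1 ≈ 0.000648171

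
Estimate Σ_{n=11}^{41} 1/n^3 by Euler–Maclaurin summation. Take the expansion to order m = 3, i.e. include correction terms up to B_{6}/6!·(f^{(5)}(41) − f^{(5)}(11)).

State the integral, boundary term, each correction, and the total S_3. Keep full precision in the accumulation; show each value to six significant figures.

S_3 ≈ 0.00423464

The integral term ∫_11^41 1/x^3 dx = 0.00383479.
½[f(11) + f(41)] = ½[0.000751315 + 1.45094e-05] = 0.000382912.
So far: 0.00421770.
Order-1 term: 1/12 · (-1.06166e-06 − (-0.000204904)) = 1.69869e-05.
Partial sum through k=1: 0.00423469.
Order-2 term: −1/720 · (-1.26313e-08 − (-3.38684e-05)) = -4.70220e-08.
Partial sum through k=2: 0.00423464.
Order-3 term: 1/30240 · (-3.15595e-10 − (-1.17560e-05)) = 3.88746e-10.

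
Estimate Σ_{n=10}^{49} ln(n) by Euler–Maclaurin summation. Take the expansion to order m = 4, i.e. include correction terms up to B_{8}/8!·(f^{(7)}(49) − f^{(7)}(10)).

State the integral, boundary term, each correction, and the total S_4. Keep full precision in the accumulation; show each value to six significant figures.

S_4 ≈ 131.764

Integral: ∫_10^49 ln(x) dx = 128.673.
Boundary: ½(f(10) + f(49)) = ½(2.30259 + 3.89182) = 3.09720.
So far: 131.771.
k=1: B_{2}/(2)! × [f^{(1)}(49) − f^{(1)}(10)] = 1/12 × (0.0204082 − 0.100000) = -0.00663265.
Running total after k=1: 131.764.
k=2: B_{4}/(4)! × [f^{(3)}(49) − f^{(3)}(10)] = −1/720 × (1.69997e-05 − 0.00200000) = 2.75417e-06.
Running total after k=2: 131.764.
k=3: B_{6}/(6)! × [f^{(5)}(49) − f^{(5)}(10)] = 1/30240 × (8.49632e-08 − 0.000240000) = -7.93370e-09.
Running total after k=3: 131.764.
k=4: B_{8}/(8)! × [f^{(7)}(49) − f^{(7)}(10)] = −1/1209600 × (1.06160e-09 − 7.20000e-05) = 5.95229e-11.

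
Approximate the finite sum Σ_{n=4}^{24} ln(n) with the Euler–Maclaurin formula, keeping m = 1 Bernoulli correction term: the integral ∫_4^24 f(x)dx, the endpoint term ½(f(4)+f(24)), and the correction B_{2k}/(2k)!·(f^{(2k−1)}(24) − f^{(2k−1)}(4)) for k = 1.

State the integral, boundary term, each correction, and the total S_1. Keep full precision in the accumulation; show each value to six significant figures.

∫_4^24 ln(x) dx evaluates to 50.7281.
½[f(4) + f(24)] = ½[1.38629 + 3.17805] = 2.28217.
Integral + boundary = 53.0103.
Correction k=1: B_{2}/2! · (f^{(1)}(24) − f^{(1)}(4)) = 1/12 · (0.0416667 − 0.250000) = -0.0173611.

S_1 ≈ 52.9929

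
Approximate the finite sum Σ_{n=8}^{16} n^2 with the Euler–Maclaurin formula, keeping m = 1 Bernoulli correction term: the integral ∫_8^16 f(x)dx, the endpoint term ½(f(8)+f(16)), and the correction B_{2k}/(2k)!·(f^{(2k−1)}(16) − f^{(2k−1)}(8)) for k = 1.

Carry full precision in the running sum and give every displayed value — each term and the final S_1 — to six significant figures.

The integral term ∫_8^16 x^2 dx = 1194.67.
Boundary: ½(f(8) + f(16)) = ½(64.0000 + 256.000) = 160.000.
Integral + boundary = 1354.67.
Correction k=1: B_{2}/2! · (f^{(1)}(16) − f^{(1)}(8)) = 1/12 · (32.0000 − 16.0000) = 1.33333.

S_1 ≈ 1356.00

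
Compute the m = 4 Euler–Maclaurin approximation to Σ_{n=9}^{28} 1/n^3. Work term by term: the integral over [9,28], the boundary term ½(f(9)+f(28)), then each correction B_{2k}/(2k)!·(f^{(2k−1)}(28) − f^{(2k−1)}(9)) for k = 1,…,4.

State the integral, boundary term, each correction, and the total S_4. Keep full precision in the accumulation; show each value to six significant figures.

∫_9^28 1/x^3 dx evaluates to 0.00553508.
Endpoint term: (f(9) + f(28))/2 = (0.00137174 + 4.55539e-05)/2 = 0.000708648.
Running total after boundary: 0.00624373.
Order-1 term: 1/12 · (-4.88078e-06 − (-0.000457247)) = 3.76972e-05.
After k=1: 0.00628143.
Order-2 term: −1/720 · (-1.24510e-07 − (-0.000112901)) = -1.56633e-07.
After k=2: 0.00628127.
Order-3 term: 1/30240 · (-6.67016e-09 − (-5.85410e-05)) = 1.93566e-09.
After k=3: 0.00628127.
Order-4 term: −1/1209600 · (-6.12566e-10 − (-5.20365e-05)) = -4.30191e-11.

S_4 ≈ 0.00628127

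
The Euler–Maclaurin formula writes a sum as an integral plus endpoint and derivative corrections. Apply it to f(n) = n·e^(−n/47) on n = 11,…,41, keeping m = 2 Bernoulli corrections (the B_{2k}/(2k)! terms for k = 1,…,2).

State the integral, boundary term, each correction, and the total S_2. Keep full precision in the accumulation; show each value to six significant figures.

S_2 ≈ 441.302

∫_11^41 x·e^(−x/47) dx evaluates to 428.428.
Boundary: ½(f(11) + f(41)) = ½(8.70461 + 17.1369) = 12.9207.
Integral + boundary = 441.348.
Order-1 term: 1/12 · (0.0533581 − 0.606124) = -0.0460638.
Running total after k=1: 441.302.
Order-2 term: −1/720 · (0.000402581 − 0.000990847) = 8.17035e-07.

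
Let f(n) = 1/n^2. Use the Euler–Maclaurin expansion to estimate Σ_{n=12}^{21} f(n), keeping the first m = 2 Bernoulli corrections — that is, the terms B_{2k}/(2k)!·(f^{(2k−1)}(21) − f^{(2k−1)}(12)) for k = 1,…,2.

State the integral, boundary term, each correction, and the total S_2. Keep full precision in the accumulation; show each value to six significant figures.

The integral term ∫_12^21 1/x^2 dx = 0.0357143.
Endpoint term: (f(12) + f(21))/2 = (0.00694444 + 0.00226757)/2 = 0.00460601.
Integral + boundary = 0.0403203.
Order-1 term: 1/12 · (-0.000215959 − (-0.00115741)) = 7.84540e-05.
Running total after k=1: 0.0403987.
Order-2 term: −1/720 · (-5.87645e-06 − (-9.64506e-05)) = -1.25797e-07.

S_2 ≈ 0.0403986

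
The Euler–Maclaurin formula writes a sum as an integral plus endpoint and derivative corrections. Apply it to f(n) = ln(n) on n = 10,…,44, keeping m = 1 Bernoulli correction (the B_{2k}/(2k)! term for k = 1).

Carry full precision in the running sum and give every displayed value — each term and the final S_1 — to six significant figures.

S_1 ≈ 112.515

The integral term ∫_10^44 ln(x) dx = 109.478.
Endpoint term: (f(10) + f(44))/2 = (2.30259 + 3.78419)/2 = 3.04339.
Integral + boundary = 112.522.
Correction k=1: B_{2}/2! · (f^{(1)}(44) − f^{(1)}(10)) = 1/12 · (0.0227273 − 0.100000) = -0.00643939.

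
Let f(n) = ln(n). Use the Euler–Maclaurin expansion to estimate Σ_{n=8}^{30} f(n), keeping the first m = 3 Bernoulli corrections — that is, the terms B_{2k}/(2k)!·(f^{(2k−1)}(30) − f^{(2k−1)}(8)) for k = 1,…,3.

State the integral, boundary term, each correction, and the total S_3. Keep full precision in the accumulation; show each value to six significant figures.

S_3 ≈ 66.1331

∫_8^30 ln(x) dx evaluates to 63.4004.
Boundary: ½(f(8) + f(30)) = ½(2.07944 + 3.40120) = 2.74032.
Running total after boundary: 66.1407.
Order-1 term: 1/12 · (0.0333333 − 0.125000) = -0.00763889.
After k=1: 66.1331.
Order-2 term: −1/720 · (7.40741e-05 − 0.00390625) = 5.32247e-06.
After k=2: 66.1331.
Order-3 term: 1/30240 · (9.87654e-07 − 0.000732422) = -2.41876e-08.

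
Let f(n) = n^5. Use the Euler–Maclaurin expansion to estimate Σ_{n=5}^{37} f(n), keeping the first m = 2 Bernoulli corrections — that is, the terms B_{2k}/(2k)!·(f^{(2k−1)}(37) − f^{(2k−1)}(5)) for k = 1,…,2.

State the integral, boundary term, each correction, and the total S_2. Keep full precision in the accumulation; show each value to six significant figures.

S_2 ≈ 4.63073e+08

The integral term ∫_5^37 x^5 dx = 4.27618e+08.
Endpoint term: (f(5) + f(37))/2 = (3125.00 + 6.93440e+07)/2 = 3.46735e+07.
Running total after boundary: 4.62292e+08.
k=1: B_{2}/(2)! × [f^{(1)}(37) − f^{(1)}(5)] = 1/12 × (9.37080e+06 − 3125.00) = 780640.
After k=1: 4.63073e+08.
k=2: B_{4}/(4)! × [f^{(3)}(37) − f^{(3)}(5)] = −1/720 × (82140.0 − 1500.00) = -112.000.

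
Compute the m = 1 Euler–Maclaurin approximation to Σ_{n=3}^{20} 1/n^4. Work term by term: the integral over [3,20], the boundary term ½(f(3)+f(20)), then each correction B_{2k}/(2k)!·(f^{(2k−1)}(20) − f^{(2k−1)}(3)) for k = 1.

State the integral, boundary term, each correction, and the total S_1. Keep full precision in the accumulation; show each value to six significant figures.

The integral term ∫_3^20 1/x^4 dx = 0.0123040.
½[f(3) + f(20)] = ½[0.0123457 + 6.25000e-06] = 0.00617596.
Running total after boundary: 0.0184800.
k=1: B_{2}/(2)! × [f^{(1)}(20) − f^{(1)}(3)] = 1/12 × (-1.25000e-06 − (-0.0164609)) = 0.00137164.

S_1 ≈ 0.0198516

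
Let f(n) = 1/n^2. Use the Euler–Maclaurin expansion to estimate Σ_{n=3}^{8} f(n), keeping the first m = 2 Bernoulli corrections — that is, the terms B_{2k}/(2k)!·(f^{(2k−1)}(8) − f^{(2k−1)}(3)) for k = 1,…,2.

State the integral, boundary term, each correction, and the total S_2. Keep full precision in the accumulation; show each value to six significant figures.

S_2 ≈ 0.277413

Integral: ∫_3^8 1/x^2 dx = 0.208333.
½[f(3) + f(8)] = ½[0.111111 + 0.0156250] = 0.0633681.
Integral + boundary = 0.271701.
Correction k=1: B_{2}/2! · (f^{(1)}(8) − f^{(1)}(3)) = 1/12 · (-0.00390625 − (-0.0740741)) = 0.00584732.
Partial sum through k=1: 0.277549.
Correction k=2: B_{4}/4! · (f^{(3)}(8) − f^{(3)}(3)) = −1/720 · (-0.000732422 − (-0.0987654)) = -0.000136157.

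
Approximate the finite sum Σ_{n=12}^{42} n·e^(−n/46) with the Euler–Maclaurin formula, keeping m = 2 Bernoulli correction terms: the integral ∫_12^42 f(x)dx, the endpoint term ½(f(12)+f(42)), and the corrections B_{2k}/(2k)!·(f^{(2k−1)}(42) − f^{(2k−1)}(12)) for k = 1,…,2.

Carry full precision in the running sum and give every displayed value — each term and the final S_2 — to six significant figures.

S_2 ≈ 443.916

Integral: ∫_12^42 x·e^(−x/46) dx = 430.911.
Endpoint term: (f(12) + f(42))/2 = (9.24458 + 16.8546)/2 = 13.0496.
Integral + boundary = 443.961.
k=1: B_{2}/(2)! × [f^{(1)}(42) − f^{(1)}(12)] = 1/12 × (0.0348957 − 0.569412) = -0.0445430.
Running total after k=1: 443.916.
k=2: B_{4}/(4)! × [f^{(3)}(42) − f^{(3)}(12)] = −1/720 × (0.000395793 − 0.000997247) = 8.35353e-07.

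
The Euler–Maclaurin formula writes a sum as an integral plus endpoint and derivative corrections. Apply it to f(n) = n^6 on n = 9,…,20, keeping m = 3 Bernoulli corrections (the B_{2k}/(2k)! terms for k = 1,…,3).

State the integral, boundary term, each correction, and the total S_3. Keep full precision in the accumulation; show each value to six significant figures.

∫_9^20 x^6 dx evaluates to 1.82174e+08.
Boundary: ½(f(9) + f(20)) = ½(531441 + 6.40000e+07) = 3.22657e+07.
So far: 2.14440e+08.
Correction k=1: B_{2}/2! · (f^{(1)}(20) − f^{(1)}(9)) = 1/12 · (1.92000e+07 − 354294) = 1.57048e+06.
After k=1: 2.16010e+08.
Correction k=2: B_{4}/4! · (f^{(3)}(20) − f^{(3)}(9)) = −1/720 · (960000 − 87480.0) = -1211.83.
After k=2: 2.16009e+08.
Correction k=3: B_{6}/6! · (f^{(5)}(20) − f^{(5)}(9)) = 1/30240 · (14400.0 − 6480.00) = 0.261905.

S_3 ≈ 2.16009e+08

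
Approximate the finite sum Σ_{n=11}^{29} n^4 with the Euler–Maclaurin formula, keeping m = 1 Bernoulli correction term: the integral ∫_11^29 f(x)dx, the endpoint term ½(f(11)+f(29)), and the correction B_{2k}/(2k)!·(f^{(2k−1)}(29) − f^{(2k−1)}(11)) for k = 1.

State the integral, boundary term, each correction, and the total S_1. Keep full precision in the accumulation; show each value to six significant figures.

The integral term ∫_11^29 x^4 dx = 4.07002e+06.
Boundary: ½(f(11) + f(29)) = ½(14641.0 + 707281) = 360961.
Integral + boundary = 4.43098e+06.
k=1: B_{2}/(2)! × [f^{(1)}(29) − f^{(1)}(11)] = 1/12 × (97556.0 − 5324.00) = 7686.00.

S_1 ≈ 4.43867e+06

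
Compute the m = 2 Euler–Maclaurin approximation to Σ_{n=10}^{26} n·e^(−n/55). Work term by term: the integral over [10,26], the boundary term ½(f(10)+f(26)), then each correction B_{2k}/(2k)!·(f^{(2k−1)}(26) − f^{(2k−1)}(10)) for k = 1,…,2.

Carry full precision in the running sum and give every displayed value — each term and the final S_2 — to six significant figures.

∫_10^26 x·e^(−x/55) dx evaluates to 203.865.
Endpoint term: (f(10) + f(26))/2 = (8.33753 + 16.2058)/2 = 12.2717.
Running total after boundary: 216.137.
Correction k=1: B_{2}/2! · (f^{(1)}(26) − f^{(1)}(10)) = 1/12 · (0.328649 − 0.682161) = -0.0294594.
After k=1: 216.107.
Correction k=2: B_{4}/4! · (f^{(3)}(26) − f^{(3)}(10)) = −1/720 · (0.000520744 − 0.000776750) = 3.55564e-07.

S_2 ≈ 216.107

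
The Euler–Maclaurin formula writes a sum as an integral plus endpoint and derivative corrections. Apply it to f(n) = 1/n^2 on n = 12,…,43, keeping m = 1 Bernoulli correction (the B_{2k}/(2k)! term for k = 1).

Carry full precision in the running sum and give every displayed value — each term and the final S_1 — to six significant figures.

S_1 ≈ 0.0639145

∫_12^43 1/x^2 dx evaluates to 0.0600775.
Endpoint term: (f(12) + f(43))/2 = (0.00694444 + 0.000540833)/2 = 0.00374264.
Integral + boundary = 0.0638202.
Correction k=1: B_{2}/2! · (f^{(1)}(43) − f^{(1)}(12)) = 1/12 · (-2.51550e-05 − (-0.00115741)) = 9.43544e-05.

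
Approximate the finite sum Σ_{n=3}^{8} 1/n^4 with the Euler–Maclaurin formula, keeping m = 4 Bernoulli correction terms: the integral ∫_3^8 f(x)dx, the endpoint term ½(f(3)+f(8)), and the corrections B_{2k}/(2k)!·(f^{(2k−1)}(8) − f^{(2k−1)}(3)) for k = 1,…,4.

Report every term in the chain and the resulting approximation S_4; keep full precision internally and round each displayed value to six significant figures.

The integral term ∫_3^8 1/x^4 dx = 0.0116946.
Endpoint term: (f(3) + f(8))/2 = (0.0123457 + 0.000244141)/2 = 0.00629491.
Integral + boundary = 0.0179895.
Correction k=1: B_{2}/2! · (f^{(1)}(8) − f^{(1)}(3)) = 1/12 · (-0.000122070 − (-0.0164609)) = 0.00136157.
Partial sum through k=1: 0.0193511.
Correction k=2: B_{4}/4! · (f^{(3)}(8) − f^{(3)}(3)) = −1/720 · (-5.72205e-05 − (-0.0548697)) = -7.61284e-05.
Partial sum through k=2: 0.0192750.
Correction k=3: B_{6}/6! · (f^{(5)}(8) − f^{(5)}(3)) = 1/30240 · (-5.00679e-05 − (-0.341411)) = 1.12884e-05.
Partial sum through k=3: 0.0192863.
Correction k=4: B_{8}/8! · (f^{(7)}(8) − f^{(7)}(3)) = −1/1209600 · (-7.04080e-05 − (-3.41411)) = -2.82246e-06.

S_4 ≈ 0.0192835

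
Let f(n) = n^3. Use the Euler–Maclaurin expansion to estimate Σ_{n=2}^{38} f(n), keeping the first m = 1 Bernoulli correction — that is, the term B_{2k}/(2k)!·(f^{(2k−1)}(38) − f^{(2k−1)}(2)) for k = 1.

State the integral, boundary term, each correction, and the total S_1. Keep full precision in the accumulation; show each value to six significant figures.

S_1 ≈ 549080

The integral term ∫_2^38 x^3 dx = 521280.
½[f(2) + f(38)] = ½[8.00000 + 54872.0] = 27440.0.
Integral + boundary = 548720.
k=1: B_{2}/(2)! × [f^{(1)}(38) − f^{(1)}(2)] = 1/12 × (4332.00 − 12.0000) = 360.000.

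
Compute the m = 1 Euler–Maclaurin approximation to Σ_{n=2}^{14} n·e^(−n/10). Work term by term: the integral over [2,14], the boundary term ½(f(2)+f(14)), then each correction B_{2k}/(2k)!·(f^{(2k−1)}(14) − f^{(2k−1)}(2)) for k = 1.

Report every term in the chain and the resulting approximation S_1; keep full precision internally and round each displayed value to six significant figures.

∫_2^14 x·e^(−x/10) dx evaluates to 39.0644.
Boundary: ½(f(2) + f(14)) = ½(1.63746 + 3.45236) = 2.54491.
Integral + boundary = 41.6093.
k=1: B_{2}/(2)! × [f^{(1)}(14) − f^{(1)}(2)] = 1/12 × (-0.0986388 − 0.654985) = -0.0628019.

S_1 ≈ 41.5465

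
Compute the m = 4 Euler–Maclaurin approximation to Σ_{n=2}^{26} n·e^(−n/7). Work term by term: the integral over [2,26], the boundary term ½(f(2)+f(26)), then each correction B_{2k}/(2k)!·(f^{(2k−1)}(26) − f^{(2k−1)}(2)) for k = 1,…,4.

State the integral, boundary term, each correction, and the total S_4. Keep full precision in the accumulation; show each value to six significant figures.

S_4 ≈ 42.7311

∫_2^26 x·e^(−x/7) dx evaluates to 41.7129.
½[f(2) + f(26)] = ½[1.50295 + 0.633694] = 1.06832.
Running total after boundary: 42.7813.
Correction k=1: B_{2}/2! · (f^{(1)}(26) − f^{(1)}(2)) = 1/12 · (-0.0661549 − 0.536769) = -0.0502437.
After k=1: 42.7310.
Correction k=2: B_{4}/4! · (f^{(3)}(26) − f^{(3)}(2)) = −1/720 · (-0.000355289 − 0.0416270) = 5.83088e-05.
After k=2: 42.7311.
Correction k=3: B_{6}/6! · (f^{(5)}(26) − f^{(5)}(2)) = 1/30240 · (1.30514e-05 − 0.00147550) = -4.83614e-08.
After k=3: 42.7311.
Correction k=4: B_{8}/8! · (f^{(7)}(26) − f^{(7)}(2)) = −1/1209600 · (6.80687e-07 − 4.28872e-05) = 3.48929e-11.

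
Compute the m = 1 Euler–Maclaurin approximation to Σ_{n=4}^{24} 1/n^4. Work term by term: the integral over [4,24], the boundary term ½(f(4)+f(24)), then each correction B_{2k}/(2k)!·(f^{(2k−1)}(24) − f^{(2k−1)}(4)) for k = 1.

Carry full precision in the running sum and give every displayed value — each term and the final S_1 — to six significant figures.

Integral: ∫_4^24 1/x^4 dx = 0.00518422.
½[f(4) + f(24)] = ½[0.00390625 + 3.01408e-06] = 0.00195463.
So far: 0.00713885.
k=1: B_{2}/(2)! × [f^{(1)}(24) − f^{(1)}(4)] = 1/12 × (-5.02347e-07 − (-0.00390625)) = 0.000325479.

S_1 ≈ 0.00746433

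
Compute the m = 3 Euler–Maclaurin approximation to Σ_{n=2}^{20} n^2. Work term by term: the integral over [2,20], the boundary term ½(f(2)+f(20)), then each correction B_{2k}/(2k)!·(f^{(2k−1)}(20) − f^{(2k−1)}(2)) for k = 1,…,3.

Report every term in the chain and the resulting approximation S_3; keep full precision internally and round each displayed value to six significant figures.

S_3 ≈ 2869.00

∫_2^20 x^2 dx evaluates to 2664.00.
Endpoint term: (f(2) + f(20))/2 = (4.00000 + 400.000)/2 = 202.000.
So far: 2866.00.
Order-1 term: 1/12 · (40.0000 − 4.00000) = 3.00000.
Running total after k=1: 2869.00.
Order-2 term: −1/720 · (0.00000 − 0.00000) = 0.00000.
Running total after k=2: 2869.00.
Order-3 term: 1/30240 · (0.00000 − 0.00000) = 0.00000.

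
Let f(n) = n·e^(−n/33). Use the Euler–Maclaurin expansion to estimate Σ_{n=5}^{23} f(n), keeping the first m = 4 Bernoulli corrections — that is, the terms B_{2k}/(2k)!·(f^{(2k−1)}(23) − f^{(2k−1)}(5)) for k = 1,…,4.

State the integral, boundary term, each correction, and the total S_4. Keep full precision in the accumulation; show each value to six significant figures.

S_4 ≈ 165.047

Integral: ∫_5^23 x·e^(−x/33) dx = 157.219.
½[f(5) + f(23)] = ½[4.29702 + 11.4561] = 7.87657.
Integral + boundary = 165.096.
Order-1 term: 1/12 · (0.150937 − 0.729192) = -0.0481879.
Partial sum through k=1: 165.047.
Order-2 term: −1/720 · (0.00105337 − 0.00224794) = 1.65912e-06.
Partial sum through k=2: 165.047.
Order-3 term: 1/30240 · (1.80729e-06 − 3.51357e-06) = -5.64244e-11.
Partial sum through k=3: 165.047.
Order-4 term: −1/1209600 · (2.43095e-09 − 4.55731e-09) = 1.75791e-15.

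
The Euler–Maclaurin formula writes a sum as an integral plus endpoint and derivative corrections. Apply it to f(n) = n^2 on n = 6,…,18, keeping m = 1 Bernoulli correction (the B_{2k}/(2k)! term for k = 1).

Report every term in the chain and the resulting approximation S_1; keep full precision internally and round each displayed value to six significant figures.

S_1 ≈ 2054.00

Integral: ∫_6^18 x^2 dx = 1872.00.
Endpoint term: (f(6) + f(18))/2 = (36.0000 + 324.000)/2 = 180.000.
So far: 2052.00.
Order-1 term: 1/12 · (36.0000 − 12.0000) = 2.00000.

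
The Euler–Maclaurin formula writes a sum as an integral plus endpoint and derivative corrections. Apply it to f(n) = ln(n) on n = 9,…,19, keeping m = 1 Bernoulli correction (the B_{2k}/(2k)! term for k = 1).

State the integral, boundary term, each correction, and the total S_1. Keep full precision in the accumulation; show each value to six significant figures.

Integral: ∫_9^19 ln(x) dx = 26.1693.
Endpoint term: (f(9) + f(19))/2 = (2.19722 + 2.94444)/2 = 2.57083.
Running total after boundary: 28.7402.
Order-1 term: 1/12 · (0.0526316 − 0.111111) = -0.00487329.

S_1 ≈ 28.7353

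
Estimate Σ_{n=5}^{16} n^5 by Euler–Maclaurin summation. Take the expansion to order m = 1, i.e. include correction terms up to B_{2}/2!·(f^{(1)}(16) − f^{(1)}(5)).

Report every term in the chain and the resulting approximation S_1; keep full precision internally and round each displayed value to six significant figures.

S_1 ≈ 3.34650e+06

Integral: ∫_5^16 x^5 dx = 2.79360e+06.
Boundary: ½(f(5) + f(16)) = ½(3125.00 + 1.04858e+06) = 525850.
Integral + boundary = 3.31945e+06.
Order-1 term: 1/12 · (327680 − 3125.00) = 27046.2.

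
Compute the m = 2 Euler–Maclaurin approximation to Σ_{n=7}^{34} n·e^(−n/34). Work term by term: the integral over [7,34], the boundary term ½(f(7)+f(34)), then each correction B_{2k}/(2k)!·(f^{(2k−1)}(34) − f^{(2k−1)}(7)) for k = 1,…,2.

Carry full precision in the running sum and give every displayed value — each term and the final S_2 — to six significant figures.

Integral: ∫_7^34 x·e^(−x/34) dx = 284.080.
½[f(7) + f(34)] = ½[5.69750 + 12.5079] = 9.10270.
Running total after boundary: 293.182.
Order-1 term: 1/12 · (0.00000 − 0.646355) = -0.0538629.
Partial sum through k=1: 293.128.
Order-2 term: −1/720 · (0.000636470 − 0.00196731) = 1.84839e-06.

S_2 ≈ 293.128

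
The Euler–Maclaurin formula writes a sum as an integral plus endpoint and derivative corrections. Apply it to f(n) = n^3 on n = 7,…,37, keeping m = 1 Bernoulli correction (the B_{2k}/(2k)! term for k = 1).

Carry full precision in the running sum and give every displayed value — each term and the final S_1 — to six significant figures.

Integral: ∫_7^37 x^3 dx = 467940.
Boundary: ½(f(7) + f(37)) = ½(343.000 + 50653.0) = 25498.0.
So far: 493438.
Order-1 term: 1/12 · (4107.00 − 147.000) = 330.000.

S_1 ≈ 493768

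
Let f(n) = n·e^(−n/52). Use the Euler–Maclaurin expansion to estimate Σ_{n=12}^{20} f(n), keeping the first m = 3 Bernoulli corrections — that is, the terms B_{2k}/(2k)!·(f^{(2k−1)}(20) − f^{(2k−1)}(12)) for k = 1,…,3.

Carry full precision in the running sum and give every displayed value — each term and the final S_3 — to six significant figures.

S_3 ≈ 105.142

∫_12^20 x·e^(−x/52) dx evaluates to 93.5874.
Boundary: ½(f(12) + f(20)) = ½(9.52707 + 13.6142) = 11.5707.
So far: 105.158.
Correction k=1: B_{2}/2! · (f^{(1)}(20) − f^{(1)}(12)) = 1/12 · (0.418900 − 0.610710) = -0.0159841.
Partial sum through k=1: 105.142.
Correction k=2: B_{4}/4! · (f^{(3)}(20) − f^{(3)}(12)) = −1/720 · (0.000658404 − 0.000813075) = 2.14821e-07.
Partial sum through k=2: 105.142.
Correction k=3: B_{6}/6! · (f^{(5)}(20) − f^{(5)}(12)) = 1/30240 · (4.29693e-07 − 5.17861e-07) = -2.91561e-12.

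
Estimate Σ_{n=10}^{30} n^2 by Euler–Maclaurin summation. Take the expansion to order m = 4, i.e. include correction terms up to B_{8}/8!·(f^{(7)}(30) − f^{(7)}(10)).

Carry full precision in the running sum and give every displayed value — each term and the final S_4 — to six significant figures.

S_4 ≈ 9170.00

The integral term ∫_10^30 x^2 dx = 8666.67.
Boundary: ½(f(10) + f(30)) = ½(100.000 + 900.000) = 500.000.
Running total after boundary: 9166.67.
Order-1 term: 1/12 · (60.0000 − 20.0000) = 3.33333.
After k=1: 9170.00.
Order-2 term: −1/720 · (0.00000 − 0.00000) = 0.00000.
After k=2: 9170.00.
Order-3 term: 1/30240 · (0.00000 − 0.00000) = 0.00000.
After k=3: 9170.00.
Order-4 term: −1/1209600 · (0.00000 − 0.00000) = 0.00000.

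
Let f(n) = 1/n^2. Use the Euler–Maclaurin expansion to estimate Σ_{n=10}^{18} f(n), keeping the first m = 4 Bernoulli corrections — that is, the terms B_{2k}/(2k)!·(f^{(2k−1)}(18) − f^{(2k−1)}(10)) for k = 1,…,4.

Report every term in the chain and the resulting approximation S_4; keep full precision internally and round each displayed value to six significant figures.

S_4 ≈ 0.0511254

∫_10^18 1/x^2 dx evaluates to 0.0444444.
Boundary: ½(f(10) + f(18)) = ½(0.0100000 + 0.00308642) = 0.00654321.
Integral + boundary = 0.0509877.
Order-1 term: 1/12 · (-0.000342936 − (-0.00200000)) = 0.000138089.
After k=1: 0.0511257.
Order-2 term: −1/720 · (-1.27013e-05 − (-0.000240000)) = -3.15693e-07.
After k=2: 0.0511254.
Order-3 term: 1/30240 · (-1.17605e-06 − (-7.20000e-05)) = 2.34206e-09.
After k=3: 0.0511254.
Order-4 term: −1/1209600 · (-2.03268e-07 − (-4.03200e-05)) = -3.31653e-11.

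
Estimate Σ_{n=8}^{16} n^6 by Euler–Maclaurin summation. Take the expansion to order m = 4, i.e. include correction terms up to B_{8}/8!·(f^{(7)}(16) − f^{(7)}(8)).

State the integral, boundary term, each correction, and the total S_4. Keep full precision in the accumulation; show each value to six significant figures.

∫_8^16 x^6 dx evaluates to 3.80483e+07.
Endpoint term: (f(8) + f(16))/2 = (262144 + 1.67772e+07)/2 = 8.51968e+06.
Running total after boundary: 4.65680e+07.
k=1: B_{2}/(2)! × [f^{(1)}(16) − f^{(1)}(8)] = 1/12 × (6.29146e+06 − 196608) = 507904.
Partial sum through k=1: 4.70759e+07.
k=2: B_{4}/(4)! × [f^{(3)}(16) − f^{(3)}(8)] = −1/720 × (491520 − 61440.0) = -597.333.
Partial sum through k=2: 4.70753e+07.
k=3: B_{6}/(6)! × [f^{(5)}(16) − f^{(5)}(8)] = 1/30240 × (11520.0 − 5760.00) = 0.190476.
Partial sum through k=3: 4.70753e+07.
k=4: B_{8}/(8)! × [f^{(7)}(16) − f^{(7)}(8)] = −1/1209600 × (0.00000 − 0.00000) = 0.00000.

S_4 ≈ 4.70753e+07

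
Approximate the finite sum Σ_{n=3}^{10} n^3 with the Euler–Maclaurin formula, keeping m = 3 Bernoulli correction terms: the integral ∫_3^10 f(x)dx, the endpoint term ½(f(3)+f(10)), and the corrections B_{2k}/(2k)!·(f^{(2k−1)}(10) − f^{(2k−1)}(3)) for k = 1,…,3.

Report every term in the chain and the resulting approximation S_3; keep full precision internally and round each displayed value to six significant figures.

Integral: ∫_3^10 x^3 dx = 2479.75.
Endpoint term: (f(3) + f(10))/2 = (27.0000 + 1000.00)/2 = 513.500.
Integral + boundary = 2993.25.
k=1: B_{2}/(2)! × [f^{(1)}(10) − f^{(1)}(3)] = 1/12 × (300.000 − 27.0000) = 22.7500.
After k=1: 3016.00.
k=2: B_{4}/(4)! × [f^{(3)}(10) − f^{(3)}(3)] = −1/720 × (6.00000 − 6.00000) = 0.00000.
After k=2: 3016.00.
k=3: B_{6}/(6)! × [f^{(5)}(10) − f^{(5)}(3)] = 1/30240 × (0.00000 − 0.00000) = 0.00000.

S_3 ≈ 3016.00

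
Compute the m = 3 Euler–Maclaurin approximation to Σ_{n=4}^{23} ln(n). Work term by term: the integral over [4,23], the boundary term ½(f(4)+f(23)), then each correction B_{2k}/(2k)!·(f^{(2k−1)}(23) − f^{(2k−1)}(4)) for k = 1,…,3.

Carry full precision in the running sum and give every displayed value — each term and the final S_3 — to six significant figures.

S_3 ≈ 49.8149

The integral term ∫_4^23 ln(x) dx = 47.5712.
Endpoint term: (f(4) + f(23))/2 = (1.38629 + 3.13549)/2 = 2.26089.
Integral + boundary = 49.8321.
k=1: B_{2}/(2)! × [f^{(1)}(23) − f^{(1)}(4)] = 1/12 × (0.0434783 − 0.250000) = -0.0172101.
Running total after k=1: 49.8149.
k=2: B_{4}/(4)! × [f^{(3)}(23) − f^{(3)}(4)] = −1/720 × (0.000164379 − 0.0312500) = 4.31745e-05.
Running total after k=2: 49.8149.
k=3: B_{6}/(6)! × [f^{(5)}(23) − f^{(5)}(4)] = 1/30240 × (3.72883e-06 − 0.0234375) = -7.74926e-07.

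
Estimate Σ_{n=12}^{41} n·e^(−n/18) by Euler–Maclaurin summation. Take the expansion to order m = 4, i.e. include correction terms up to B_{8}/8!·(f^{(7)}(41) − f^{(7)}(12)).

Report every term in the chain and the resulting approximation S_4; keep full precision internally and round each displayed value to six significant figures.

S_4 ≈ 173.535

∫_12^41 x·e^(−x/18) dx evaluates to 168.378.
Endpoint term: (f(12) + f(41))/2 = (6.16101 + 4.20298)/2 = 5.18199.
Integral + boundary = 173.560.
Correction k=1: B_{2}/2! · (f^{(1)}(41) − f^{(1)}(12)) = 1/12 · (-0.130987 − 0.171139) = -0.0251772.
Partial sum through k=1: 173.535.
Correction k=2: B_{4}/4! · (f^{(3)}(41) − f^{(3)}(12)) = −1/720 · (0.000228507 − 0.00369745) = 4.81797e-06.
Partial sum through k=2: 173.535.
Correction k=3: B_{6}/6! · (f^{(5)}(41) − f^{(5)}(12)) = 1/30240 · (2.65832e-06 − 2.11935e-05) = -6.12935e-10.
Partial sum through k=3: 173.535.
Correction k=4: B_{8}/8! · (f^{(7)}(41) − f^{(7)}(12)) = −1/1209600 · (1.42326e-08 − 9.56022e-08) = 6.72698e-14.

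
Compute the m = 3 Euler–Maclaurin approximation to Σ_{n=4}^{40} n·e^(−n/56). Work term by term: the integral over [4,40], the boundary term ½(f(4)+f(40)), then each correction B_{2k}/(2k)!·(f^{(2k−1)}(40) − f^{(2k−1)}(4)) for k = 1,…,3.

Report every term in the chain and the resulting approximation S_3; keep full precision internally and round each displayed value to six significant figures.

Integral: ∫_4^40 x·e^(−x/56) dx = 496.595.
Boundary: ½(f(4) + f(40)) = ½(3.72425 + 19.5817) = 11.6530.
Integral + boundary = 508.248.
Order-1 term: 1/12 · (0.139869 − 0.864558) = -0.0603908.
Running total after k=1: 508.188.
Order-2 term: −1/720 · (0.000356809 − 0.000869478) = 7.12041e-07.
Running total after k=2: 508.188.
Order-3 term: 1/30240 · (2.13334e-07 − 4.66603e-07) = -8.37530e-12.

S_3 ≈ 508.188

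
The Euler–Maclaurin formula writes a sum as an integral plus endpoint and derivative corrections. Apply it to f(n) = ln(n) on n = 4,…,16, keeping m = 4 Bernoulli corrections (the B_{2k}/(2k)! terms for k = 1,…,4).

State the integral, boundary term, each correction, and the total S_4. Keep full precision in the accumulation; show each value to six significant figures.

S_4 ≈ 28.8801

∫_4^16 ln(x) dx evaluates to 26.8162.
Endpoint term: (f(4) + f(16))/2 = (1.38629 + 2.77259)/2 = 2.07944.
So far: 28.8957.
Correction k=1: B_{2}/2! · (f^{(1)}(16) − f^{(1)}(4)) = 1/12 · (0.0625000 − 0.250000) = -0.0156250.
After k=1: 28.8801.
Correction k=2: B_{4}/4! · (f^{(3)}(16) − f^{(3)}(4)) = −1/720 · (0.000488281 − 0.0312500) = 4.27246e-05.
After k=2: 28.8801.
Correction k=3: B_{6}/6! · (f^{(5)}(16) − f^{(5)}(4)) = 1/30240 · (2.28882e-05 − 0.0234375) = -7.74293e-07.
After k=3: 28.8801.
Correction k=4: B_{8}/8! · (f^{(7)}(16) − f^{(7)}(4)) = −1/1209600 · (2.68221e-06 − 0.0439453) = 3.63282e-08.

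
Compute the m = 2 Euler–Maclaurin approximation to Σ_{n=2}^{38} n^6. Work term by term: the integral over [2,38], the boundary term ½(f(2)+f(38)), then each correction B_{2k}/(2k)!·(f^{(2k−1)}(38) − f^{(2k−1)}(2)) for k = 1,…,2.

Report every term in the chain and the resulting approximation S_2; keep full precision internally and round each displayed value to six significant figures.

S_2 ≈ 1.78902e+10

The integral term ∫_2^38 x^6 dx = 1.63451e+10.
Endpoint term: (f(2) + f(38))/2 = (64.0000 + 3.01094e+09)/2 = 1.50547e+09.
So far: 1.78506e+10.
k=1: B_{2}/(2)! × [f^{(1)}(38) − f^{(1)}(2)] = 1/12 × (4.75411e+08 − 192.000) = 3.96176e+07.
After k=1: 1.78902e+10.
k=2: B_{4}/(4)! × [f^{(3)}(38) − f^{(3)}(2)] = −1/720 × (6.58464e+06 − 960.000) = -9144.00.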